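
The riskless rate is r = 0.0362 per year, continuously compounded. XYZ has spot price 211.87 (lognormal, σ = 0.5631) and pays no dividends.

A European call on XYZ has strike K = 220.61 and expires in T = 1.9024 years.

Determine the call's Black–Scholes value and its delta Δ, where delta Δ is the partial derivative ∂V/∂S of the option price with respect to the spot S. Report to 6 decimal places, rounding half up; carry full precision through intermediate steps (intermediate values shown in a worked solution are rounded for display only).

price = 66.146954
Δ = 0.664566

σ√T = 0.5631·√1.9024 = 0.776670
d₁ = (ln(S/K) + (r+σ²/2)T) / (σ√T) = (ln(211.87/220.61) + (0.0362+0.5631²/2)·1.9024) / 0.776670 = (-0.040424 + 0.370475) / 0.776670 = 0.424957
d₂ = d₁ − σ√T = 0.424957 − 0.776670 = -0.351713
e^{−rT} = 0.933451
N(d₁) = 0.664566,  N(d₂) = 0.362527
Call price V = S·N(d₁) − K·e^{−rT}·N(d₂) = 140.801602 − 74.654649 = 66.146954
Δ = N(d₁) = 0.664566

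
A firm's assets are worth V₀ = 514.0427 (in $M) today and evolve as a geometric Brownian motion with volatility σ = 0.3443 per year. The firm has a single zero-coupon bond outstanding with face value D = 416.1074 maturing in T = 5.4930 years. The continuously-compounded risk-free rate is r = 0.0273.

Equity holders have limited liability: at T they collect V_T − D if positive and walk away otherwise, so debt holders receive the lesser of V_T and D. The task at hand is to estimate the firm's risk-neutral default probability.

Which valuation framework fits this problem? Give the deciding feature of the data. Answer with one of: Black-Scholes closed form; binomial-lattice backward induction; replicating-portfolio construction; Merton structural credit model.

Key observation: the asked-for credit quantity lives on the firm's capital structure — asset value, asset volatility, debt face 416.1074 — which is the structural model's domain.

framework: Merton structural credit model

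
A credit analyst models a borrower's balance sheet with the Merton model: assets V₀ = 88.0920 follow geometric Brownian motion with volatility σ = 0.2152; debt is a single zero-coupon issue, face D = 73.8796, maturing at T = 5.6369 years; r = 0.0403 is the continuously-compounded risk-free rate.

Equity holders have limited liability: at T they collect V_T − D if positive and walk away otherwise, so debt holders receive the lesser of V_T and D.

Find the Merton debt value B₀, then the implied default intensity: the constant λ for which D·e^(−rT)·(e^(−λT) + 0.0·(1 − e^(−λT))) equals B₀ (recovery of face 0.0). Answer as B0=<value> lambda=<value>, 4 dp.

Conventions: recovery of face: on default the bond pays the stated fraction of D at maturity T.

Work the structural quantities from V₀ = 88.0920 against face 73.8796:
d₁ = [ln(V₀/D) + (r + σ²/2)T] / (σ√T)
   = [ln(88.0920/73.8796) + (0.0403 + 0.5·0.2152²)·5.6369] / (0.2152·√5.6369)
   = [0.175945 + 0.357692] / 0.510931 = 1.044441
d₂ = d₁ − σ√T = 1.044441 − 0.510931 = 0.533510
N(d₁) = 0.851859,  N(d₂) = 0.703160,  e^(−rT) = 0.796788
E₀ = V₀·N(d₁) − D·e^(−rT)·N(d₂)
   = 88.0920·0.851859 − 73.8796·0.796788·0.703160 = 33.649546
B₀ = V₀ − E₀ = 88.0920 − 33.649546 = 54.442454
e^(−λT) = (B₀·e^(rT)/D − 0)/(1 − 0) = (54.4425·1.255040/73.8796 − 0)/1 = 0.92484921
λ = −ln(0.92484921)/5.6369 = 0.013859

B0=54.4425 lambda=0.0139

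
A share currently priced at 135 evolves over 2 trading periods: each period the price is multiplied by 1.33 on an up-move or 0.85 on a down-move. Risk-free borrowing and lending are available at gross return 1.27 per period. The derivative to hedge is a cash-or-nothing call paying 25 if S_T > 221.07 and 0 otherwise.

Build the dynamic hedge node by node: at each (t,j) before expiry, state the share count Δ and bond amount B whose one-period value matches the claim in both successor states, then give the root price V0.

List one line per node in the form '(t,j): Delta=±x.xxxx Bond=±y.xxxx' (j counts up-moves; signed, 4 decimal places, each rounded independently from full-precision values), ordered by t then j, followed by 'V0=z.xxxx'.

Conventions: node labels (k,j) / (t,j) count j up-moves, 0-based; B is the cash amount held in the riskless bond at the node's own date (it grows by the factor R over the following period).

(0,0): Delta=0.2658 Bond=-24.0170
(1,0): Delta=0.0000 Bond=0.0000
(1,1): Delta=0.2901 Bond=-34.8589
V0=11.8672

Under the risk-neutral measure, an up-move has probability p* = (R−d)/(u−d) = 0.8750 and values discount at R = 1.27.
At maturity the claim pays: V(2,0)=0.0000, V(2,1)=0.0000, V(2,2)=25.0000
(1,0): S=114.7500. Δ = (V_up−V_dn)/(S_up−S_dn) = (0.0000−0.0000)/(152.6175−97.5375) = 0.0000. V = [p*·0.0000 + (1−p*)·0.0000]/1.27 = 0.0000. B = V − Δ·S = 0.0000.
(1,1): S=179.5500. Δ = (V_up−V_dn)/(S_up−S_dn) = (25.0000−0.0000)/(238.8015−152.6175) = 0.2901. V = [p*·25.0000 + (1−p*)·0.0000]/1.27 = 17.2244. B = V − Δ·S = -34.8589.
(0,0): S=135.0000. Δ = (V_up−V_dn)/(S_up−S_dn) = (17.2244−0.0000)/(179.5500−114.7500) = 0.2658. V = [p*·17.2244 + (1−p*)·0.0000]/1.27 = 11.8672. B = V − Δ·S = -24.0170.
As a check, the time-0 holding Δ(0,0)·S0 + B(0,0) comes to 11.8672 — exactly V0.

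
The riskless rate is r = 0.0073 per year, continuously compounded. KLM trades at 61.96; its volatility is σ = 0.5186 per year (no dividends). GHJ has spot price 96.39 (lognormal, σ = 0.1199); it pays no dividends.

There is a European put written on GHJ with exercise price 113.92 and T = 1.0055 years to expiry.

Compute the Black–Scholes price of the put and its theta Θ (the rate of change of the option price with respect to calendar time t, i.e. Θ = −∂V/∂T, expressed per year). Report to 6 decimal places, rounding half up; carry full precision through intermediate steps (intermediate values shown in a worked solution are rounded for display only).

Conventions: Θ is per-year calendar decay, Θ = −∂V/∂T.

σ√T = 0.1199·√1.0055 = 0.120229
d₁ = (ln(S/K) + (r+σ²/2)T) / (σ√T) = (ln(96.39/113.92) + (0.0073+0.1199²/2)·1.0055) / 0.120229 = (-0.167094 + 0.014568) / 0.120229 = -1.268629
d₂ = d₁ − σ√T = -1.268629 − 0.120229 = -1.388858
e^{−rT} = 0.992687
N(−d₁) = 0.897713,  N(−d₂) = 0.917562
Put price V = K·e^{−rT}·N(−d₂) − S·N(−d₁) = 103.764218 − 86.530578 = 17.233640
φ(d₁) = (1/√(2π))·e^{−d₁²/2} = 0.178414
Θ = −S·φ(d₁)·σ/(2√T) + r·K·e^{−rT}·N(−d₂) = −1.028157 + 0.757479 = -0.270678

price = 17.233640
Θ = -0.270678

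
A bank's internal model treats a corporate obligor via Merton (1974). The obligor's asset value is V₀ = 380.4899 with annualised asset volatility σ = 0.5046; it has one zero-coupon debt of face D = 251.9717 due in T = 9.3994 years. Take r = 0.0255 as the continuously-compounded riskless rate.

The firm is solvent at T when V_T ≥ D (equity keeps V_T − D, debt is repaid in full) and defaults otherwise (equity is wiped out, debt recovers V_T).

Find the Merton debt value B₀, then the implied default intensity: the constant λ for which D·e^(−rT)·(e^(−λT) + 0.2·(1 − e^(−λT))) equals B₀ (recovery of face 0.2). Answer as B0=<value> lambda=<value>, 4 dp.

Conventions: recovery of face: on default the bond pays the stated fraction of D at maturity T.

B0=116.0085 lambda=0.0778

With assets at 380.4899 and a single debt payment of 251.9717 at 9.3994 years:
d₁ = [ln(V₀/D) + (r + σ²/2)T] / (σ√T)
   = [ln(380.4899/251.9717) + (0.0255 + 0.5·0.5046²)·9.3994] / (0.5046·√9.3994)
   = [0.412143 + 1.436328] / 1.547025 = 1.194855
d₂ = d₁ − σ√T = 1.194855 − 1.547025 = -0.352170
N(d₁) = 0.883928,  N(d₂) = 0.362355,  e^(−rT) = 0.786876
E₀ = V₀·N(d₁) − D·e^(−rT)·N(d₂)
   = 380.4899·0.883928 − 251.9717·0.786876·0.362355 = 264.481360
B₀ = V₀ − E₀ = 380.4899 − 264.481360 = 116.008540
e^(−λT) = (B₀·e^(rT)/D − 0.2)/(1 − 0.2) = (116.0085·1.270848/251.9717 − 0.2)/0.8 = 0.48137785
λ = −ln(0.48137785)/9.3994 = 0.077782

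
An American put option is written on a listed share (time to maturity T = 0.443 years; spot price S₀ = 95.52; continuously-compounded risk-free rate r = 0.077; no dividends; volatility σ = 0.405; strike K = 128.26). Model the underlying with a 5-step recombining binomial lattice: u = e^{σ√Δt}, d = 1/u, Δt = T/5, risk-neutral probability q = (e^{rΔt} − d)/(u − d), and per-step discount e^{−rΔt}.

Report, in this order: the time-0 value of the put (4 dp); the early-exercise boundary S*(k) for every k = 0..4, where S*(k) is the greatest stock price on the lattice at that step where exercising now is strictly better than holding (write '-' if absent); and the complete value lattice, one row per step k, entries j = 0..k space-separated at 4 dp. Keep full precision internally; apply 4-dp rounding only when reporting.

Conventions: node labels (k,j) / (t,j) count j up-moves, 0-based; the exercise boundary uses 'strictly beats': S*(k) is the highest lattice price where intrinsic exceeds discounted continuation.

params: Δt=0.08860 u=1.12812 d=0.88643 q=0.49822 e^(-rΔt)=0.99320
t_5 payoffs: 75.9818 61.7281 43.5881 20.5021 0.0000 0.0000
t_4: node(4,0) S=58.9760 payoff=69.2840 vs cont=68.4120 → 69.2840 [stop]  node(4,1) S=75.0559 payoff=53.2041 vs cont=52.3321 → 53.2041 [stop]  node(4,2) S=95.5200 payoff=32.7400 vs cont=31.8680 → 32.7400 [stop]  node(4,3) S=121.5637 payoff=6.6963 vs cont=10.2176 → 10.2176 [wait]  node(4,4) S=154.7082 payoff=0.0000 vs cont=0.0000 → 0.0000 [wait]  ⇒ S*(4)=95.5200
t_3: node(3,0) S=66.5319 payoff=61.7281 vs cont=60.8560 → 61.7281 [stop]  node(3,1) S=84.6719 payoff=43.5881 vs cont=42.7160 → 43.5881 [stop]  node(3,2) S=107.7579 payoff=20.5021 vs cont=21.3725 → 21.3725 [wait]  node(3,3) S=137.1382 payoff=0.0000 vs cont=5.0921 → 5.0921 [wait]  ⇒ S*(3)=84.6719
t_2: node(2,0) S=75.0559 payoff=53.2041 vs cont=52.3321 → 53.2041 [stop]  node(2,1) S=95.5200 payoff=32.7400 vs cont=32.2987 → 32.7400 [stop]  node(2,2) S=121.5637 payoff=6.6963 vs cont=13.1711 → 13.1711 [wait]  ⇒ S*(2)=95.5200
t_1: node(1,0) S=84.6719 payoff=43.5881 vs cont=42.7160 → 43.5881 [stop]  node(1,1) S=107.7579 payoff=20.5021 vs cont=22.8340 → 22.8340 [wait]  ⇒ S*(1)=84.6719
t_0: node(0,0) S=95.5200 payoff=32.7400 vs cont=33.0219 → 33.0219 [wait]  ⇒ S*(0)=-

price = 33.0219
boundary = - 84.6719 95.5200 84.6719 95.5200
tree:
33.0219
43.5881 22.8340
53.2041 32.7400 13.1711
61.7281 43.5881 21.3725 5.0921
69.2840 53.2041 32.7400 10.2176 0.0000
75.9818 61.7281 43.5881 20.5021 0.0000 0.0000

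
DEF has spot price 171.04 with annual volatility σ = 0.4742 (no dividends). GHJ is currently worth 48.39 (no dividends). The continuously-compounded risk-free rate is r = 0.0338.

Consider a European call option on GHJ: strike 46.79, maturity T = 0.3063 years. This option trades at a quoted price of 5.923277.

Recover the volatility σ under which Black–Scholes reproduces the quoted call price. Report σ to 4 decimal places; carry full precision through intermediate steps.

sigma = 0.4615

At σ = 0.4615 the Black–Scholes value reproduces the quote:
σ√T = 0.4615·√0.3063 = 0.255414
d₁ = (ln(S/K) + (r+σ²/2)T) / (σ√T) = (ln(48.39/46.79) + (0.0338+0.4615²/2)·0.3063) / 0.255414 = (0.033624 + 0.042971) / 0.255414 = 0.299885
d₂ = d₁ − σ√T = 0.299885 − 0.255414 = 0.044470
e^{−rT} = 0.989700
N(d₁) = 0.617867,  N(d₂) = 0.517735
V = S·N(d₁) − K·e^{−rT}·N(d₂) = 29.898606 − 23.975330 = 5.923277 (matching the quote); vega is positive throughout, so no other σ reproduces this price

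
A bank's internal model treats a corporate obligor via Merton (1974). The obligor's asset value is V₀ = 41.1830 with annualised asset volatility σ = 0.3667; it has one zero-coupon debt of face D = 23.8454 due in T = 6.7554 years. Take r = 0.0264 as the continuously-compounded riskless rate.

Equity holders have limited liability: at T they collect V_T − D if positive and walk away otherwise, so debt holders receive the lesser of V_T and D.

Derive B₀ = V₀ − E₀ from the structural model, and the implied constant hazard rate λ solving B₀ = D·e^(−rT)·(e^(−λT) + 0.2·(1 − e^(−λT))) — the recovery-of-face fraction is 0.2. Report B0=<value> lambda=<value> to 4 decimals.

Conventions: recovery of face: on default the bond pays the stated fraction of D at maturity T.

B0=16.6544 lambda=0.0342

Equity is a call on the firm's assets struck at D = 23.8454:
d₁ = [ln(V₀/D) + (r + σ²/2)T] / (σ√T)
   = [ln(41.1830/23.8454) + (0.0264 + 0.5·0.3667²)·6.7554] / (0.3667·√6.7554)
   = [0.546434 + 0.632538] / 0.953096 = 1.236993
d₂ = d₁ − σ√T = 1.236993 − 0.953096 = 0.283897
N(d₁) = 0.891955,  N(d₂) = 0.611755,  e^(−rT) = 0.836656
E₀ = V₀·N(d₁) − D·e^(−rT)·N(d₂)
   = 41.1830·0.891955 − 23.8454·0.836656·0.611755 = 24.528627
B₀ = V₀ − E₀ = 41.1830 − 24.528627 = 16.654373
e^(−λT) = (B₀·e^(rT)/D − 0.2)/(1 − 0.2) = (16.6544·1.195235/23.8454 − 0.2)/0.8 = 0.79348830
λ = −ln(0.79348830)/6.7554 = 0.034242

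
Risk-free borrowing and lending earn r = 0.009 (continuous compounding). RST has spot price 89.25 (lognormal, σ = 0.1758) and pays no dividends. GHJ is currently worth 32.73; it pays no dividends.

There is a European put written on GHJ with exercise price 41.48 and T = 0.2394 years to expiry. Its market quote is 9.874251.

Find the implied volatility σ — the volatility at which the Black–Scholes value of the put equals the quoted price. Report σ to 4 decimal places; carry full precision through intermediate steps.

At σ = 0.5848 the Black–Scholes value reproduces the quote:
σ√T = 0.5848·√0.2394 = 0.286134
d₁ = (ln(S/K) + (r+σ²/2)T) / (σ√T) = (ln(32.73/41.48) + (0.009+0.5848²/2)·0.2394) / 0.286134 = (-0.236919 + 0.043091) / 0.286134 = -0.677404
d₂ = d₁ − σ√T = -0.677404 − 0.286134 = -0.963538
e^{−rT} = 0.997848
N(−d₁) = 0.750925,  N(−d₂) = 0.832361
V = K·e^{−rT}·N(−d₂) − S·N(−d₁) = 34.452034 − 24.577783 = 9.874251 (the quoted price), and the Black–Scholes price is strictly increasing in σ, so σ is unique

sigma = 0.5848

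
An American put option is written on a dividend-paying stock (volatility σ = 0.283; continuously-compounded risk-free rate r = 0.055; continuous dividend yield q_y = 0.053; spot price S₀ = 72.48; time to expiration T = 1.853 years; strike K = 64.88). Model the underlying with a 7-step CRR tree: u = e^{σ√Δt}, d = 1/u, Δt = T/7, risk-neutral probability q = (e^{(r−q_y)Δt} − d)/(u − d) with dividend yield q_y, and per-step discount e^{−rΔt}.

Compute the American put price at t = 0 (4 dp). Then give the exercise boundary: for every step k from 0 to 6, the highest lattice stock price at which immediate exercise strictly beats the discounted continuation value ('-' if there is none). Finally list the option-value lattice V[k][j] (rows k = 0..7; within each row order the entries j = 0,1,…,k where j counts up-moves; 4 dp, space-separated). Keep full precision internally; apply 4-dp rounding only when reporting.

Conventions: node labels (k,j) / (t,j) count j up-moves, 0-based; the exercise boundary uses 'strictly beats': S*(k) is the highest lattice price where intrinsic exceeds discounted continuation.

price = 6.4964
boundary = - - - - 40.4834 46.8287 54.1686
tree:
6.4964
9.4894 3.2640
13.4815 5.2042 1.1388
18.5150 8.1260 2.0128 0.1711
24.3966 12.3442 3.5381 0.3247 0.0000
29.8821 18.0513 6.1795 0.6164 0.0000 0.0000
34.6243 24.3966 10.7114 1.1701 0.0000 0.0000 0.0000
38.7240 29.8821 18.0513 2.2211 0.0000 0.0000 0.0000 0.0000

params: Δt=0.26471 u=1.15674 d=0.86450 q=0.46548 e^(-rΔt)=0.98555
t_7 payoffs: 38.7240 29.8821 18.0513 2.2211 0.0000 0.0000 0.0000 0.0000
t_6: node(6,0) S=30.2557 payoff=34.6243 vs cont=34.1081 → 34.6243 [stop]  node(6,1) S=40.4834 payoff=24.3966 vs cont=24.0228 → 24.3966 [stop]  node(6,2) S=54.1686 payoff=10.7114 vs cont=10.5283 → 10.7114 [stop]  node(6,3) S=72.4800 payoff=0.0000 vs cont=1.1701 → 1.1701 [wait]  node(6,4) S=96.9815 payoff=0.0000 vs cont=0.0000 → 0.0000 [wait]  node(6,5) S=129.7655 payoff=0.0000 vs cont=0.0000 → 0.0000 [wait]  node(6,6) S=173.6320 payoff=0.0000 vs cont=0.0000 → 0.0000 [wait]  ⇒ S*(6)=54.1686
t_5: node(5,0) S=34.9979 payoff=29.8821 vs cont=29.4319 → 29.8821 [stop]  node(5,1) S=46.8287 payoff=18.0513 vs cont=17.7659 → 18.0513 [stop]  node(5,2) S=62.6589 payoff=2.2211 vs cont=6.1795 → 6.1795 [wait]  node(5,3) S=83.8404 payoff=0.0000 vs cont=0.6164 → 0.6164 [wait]  node(5,4) S=112.1822 payoff=0.0000 vs cont=0.0000 → 0.0000 [wait]  node(5,5) S=150.1048 payoff=0.0000 vs cont=0.0000 → 0.0000 [wait]  ⇒ S*(5)=46.8287
t_4: node(4,0) S=40.4834 payoff=24.3966 vs cont=24.0228 → 24.3966 [stop]  node(4,1) S=54.1686 payoff=10.7114 vs cont=12.3442 → 12.3442 [wait]  node(4,2) S=72.4800 payoff=0.0000 vs cont=3.5381 → 3.5381 [wait]  node(4,3) S=96.9815 payoff=0.0000 vs cont=0.3247 → 0.3247 [wait]  node(4,4) S=129.7655 payoff=0.0000 vs cont=0.0000 → 0.0000 [wait]  ⇒ S*(4)=40.4834
t_3: node(3,0) S=46.8287 payoff=18.0513 vs cont=18.5150 → 18.5150 [wait]  node(3,1) S=62.6589 payoff=2.2211 vs cont=8.1260 → 8.1260 [wait]  node(3,2) S=83.8404 payoff=0.0000 vs cont=2.0128 → 2.0128 [wait]  node(3,3) S=112.1822 payoff=0.0000 vs cont=0.1711 → 0.1711 [wait]  ⇒ S*(3)=-
t_2: node(2,0) S=54.1686 payoff=10.7114 vs cont=13.4815 → 13.4815 [wait]  node(2,1) S=72.4800 payoff=0.0000 vs cont=5.2042 → 5.2042 [wait]  node(2,2) S=96.9815 payoff=0.0000 vs cont=1.1388 → 1.1388 [wait]  ⇒ S*(2)=-
t_1: node(1,0) S=62.6589 payoff=2.2211 vs cont=9.4894 → 9.4894 [wait]  node(1,1) S=83.8404 payoff=0.0000 vs cont=3.2640 → 3.2640 [wait]  ⇒ S*(1)=-
t_0: node(0,0) S=72.4800 payoff=0.0000 vs cont=6.4964 → 6.4964 [wait]  ⇒ S*(0)=-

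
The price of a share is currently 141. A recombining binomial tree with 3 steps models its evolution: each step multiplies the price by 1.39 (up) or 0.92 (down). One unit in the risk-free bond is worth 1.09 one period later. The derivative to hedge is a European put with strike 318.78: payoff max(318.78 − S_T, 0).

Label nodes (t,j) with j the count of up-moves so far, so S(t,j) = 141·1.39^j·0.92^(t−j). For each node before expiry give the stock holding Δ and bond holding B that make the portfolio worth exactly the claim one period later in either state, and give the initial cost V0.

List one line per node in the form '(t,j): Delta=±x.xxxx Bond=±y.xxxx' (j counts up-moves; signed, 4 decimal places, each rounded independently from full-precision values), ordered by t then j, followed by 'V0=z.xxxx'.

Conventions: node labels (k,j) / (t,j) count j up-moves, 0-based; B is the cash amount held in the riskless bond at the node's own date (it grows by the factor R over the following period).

(0,0): Delta=-0.9005 Bond=234.3131
(1,0): Delta=-1.0000 Bond=268.3107
(1,1): Delta=-0.7842 Bond=232.6197
(2,0): Delta=-1.0000 Bond=292.4587
(2,1): Delta=-1.0000 Bond=292.4587
(2,2): Delta=-0.5322 Bond=184.9028
V0=107.3451

Under the risk-neutral measure, an up-move has probability p* = (R−d)/(u−d) = 0.3617 and values discount at R = 1.09.
Payoffs at expiry: V(3,0)=208.9850, V(3,1)=152.8941, V(3,2)=68.1480, V(3,3)=0.0000
Node (2,0) S=119.3424: V=(p*·152.8941+(1−p*)·208.9850)/1.09=173.1163; Δ=(152.8941−208.9850)/(165.8859−109.7950)=-1.0000; B=V−Δ·S=292.4587
Node (2,1) S=180.3108: V=(p*·68.1480+(1−p*)·152.8941)/1.09=112.1479; Δ=(68.1480−152.8941)/(250.6320−165.8859)=-1.0000; B=V−Δ·S=292.4587
Node (2,2) S=272.4261: V=(p*·0.0000+(1−p*)·68.1480)/1.09=39.9071; Δ=(0.0000−68.1480)/(378.6723−250.6320)=-0.5322; B=V−Δ·S=184.9028
Node (1,0) S=129.7200: V=(p*·112.1479+(1−p*)·173.1163)/1.09=138.5907; Δ=(112.1479−173.1163)/(180.3108−119.3424)=-1.0000; B=V−Δ·S=268.3107
Node (1,1) S=195.9900: V=(p*·39.9071+(1−p*)·112.1479)/1.09=78.9158; Δ=(39.9071−112.1479)/(272.4261−180.3108)=-0.7842; B=V−Δ·S=232.6197
Node (0,0) S=141.0000: V=(p*·78.9158+(1−p*)·138.5907)/1.09=107.3451; Δ=(78.9158−138.5907)/(195.9900−129.7200)=-0.9005; B=V−Δ·S=234.3131
Check: Δ(0,0)·S0 + B(0,0) = 107.3451 = V0.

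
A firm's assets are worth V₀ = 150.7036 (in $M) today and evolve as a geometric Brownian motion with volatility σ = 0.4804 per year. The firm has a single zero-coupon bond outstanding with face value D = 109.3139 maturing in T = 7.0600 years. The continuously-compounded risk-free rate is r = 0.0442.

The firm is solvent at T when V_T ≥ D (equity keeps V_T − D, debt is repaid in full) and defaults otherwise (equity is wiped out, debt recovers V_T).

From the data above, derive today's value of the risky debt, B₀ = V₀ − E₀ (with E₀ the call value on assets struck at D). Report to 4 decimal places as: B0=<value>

Work the structural quantities from V₀ = 150.7036 against face 109.3139:
d₁ = [ln(V₀/D) + (r + σ²/2)T] / (σ√T)
   = [ln(150.7036/109.3139) + (0.0442 + 0.5·0.4804²)·7.0600] / (0.4804·√7.0600)
   = [0.321091 + 1.126720] / 1.276455 = 1.134244
d₂ = d₁ − σ√T = 1.134244 − 1.276455 = -0.142210
N(d₁) = 0.871654,  N(d₂) = 0.443457,  e^(−rT) = 0.731943
E₀ = V₀·N(d₁) − D·e^(−rT)·N(d₂)
   = 150.7036·0.871654 − 109.3139·0.731943·0.443457 = 95.879689
B₀ = V₀ − E₀ = 150.7036 − 95.879689 = 54.823911

B0=54.8239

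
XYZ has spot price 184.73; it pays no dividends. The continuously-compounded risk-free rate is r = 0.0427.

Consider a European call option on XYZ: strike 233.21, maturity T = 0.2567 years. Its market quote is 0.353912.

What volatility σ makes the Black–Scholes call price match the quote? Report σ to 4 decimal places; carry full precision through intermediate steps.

sigma = 0.2424

At σ = 0.2424 the Black–Scholes value reproduces the quote:
σ√T = 0.2424·√0.2567 = 0.122813
d₁ = (ln(S/K) + (r+σ²/2)T) / (σ√T) = (ln(184.73/233.21) + (0.0427+0.2424²/2)·0.2567) / 0.122813 = (-0.233044 + 0.018503) / 0.122813 = -1.746890
d₂ = d₁ − σ√T = -1.746890 − 0.122813 = -1.869703
e^{−rT} = 0.989099
N(d₁) = 0.040328,  N(d₂) = 0.030763
V = S·N(d₁) − K·e^{−rT}·N(d₂) = 7.449832 − 7.095920 = 0.353912 (the quoted price), and the Black–Scholes price is strictly increasing in σ, so σ is unique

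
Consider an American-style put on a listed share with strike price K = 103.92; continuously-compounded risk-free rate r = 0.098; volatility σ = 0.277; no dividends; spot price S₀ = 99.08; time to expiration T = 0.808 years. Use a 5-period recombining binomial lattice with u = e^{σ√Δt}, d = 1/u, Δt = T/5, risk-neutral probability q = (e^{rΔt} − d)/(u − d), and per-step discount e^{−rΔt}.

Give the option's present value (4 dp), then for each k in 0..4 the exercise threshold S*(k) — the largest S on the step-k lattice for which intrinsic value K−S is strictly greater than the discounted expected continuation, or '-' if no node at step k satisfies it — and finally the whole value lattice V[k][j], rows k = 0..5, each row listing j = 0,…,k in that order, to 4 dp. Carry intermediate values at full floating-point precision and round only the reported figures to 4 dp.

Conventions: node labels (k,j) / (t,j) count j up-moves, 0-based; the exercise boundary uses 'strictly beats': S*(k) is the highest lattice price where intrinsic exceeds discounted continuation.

price = 9.4545
boundary = - - 79.2987 88.6393 79.2987
tree:
9.4545
15.6132 4.5637
24.6213 8.5122 1.3842
32.9775 15.2807 3.0821 0.0000
40.4532 24.6213 6.8627 0.0000 0.0000
47.1411 32.9775 15.2807 0.0000 0.0000 0.0000

params: Δt=0.16160 u=1.11779 d=0.89462 q=0.54372 e^(-rΔt)=0.98429
t_5 payoffs: 47.1411 32.9775 15.2807 0.0000 0.0000 0.0000
t_4: node(4,0) S=63.4668 payoff=40.4532 vs cont=38.8204 → 40.4532 [stop]  node(4,1) S=79.2987 payoff=24.6213 vs cont=22.9885 → 24.6213 [stop]  node(4,2) S=99.0800 payoff=4.8400 vs cont=6.8627 → 6.8627 [wait]  node(4,3) S=123.7957 payoff=0.0000 vs cont=0.0000 → 0.0000 [wait]  node(4,4) S=154.6768 payoff=0.0000 vs cont=0.0000 → 0.0000 [wait]  ⇒ S*(4)=79.2987
t_3: node(3,0) S=70.9425 payoff=32.9775 vs cont=31.3447 → 32.9775 [stop]  node(3,1) S=88.6393 payoff=15.2807 vs cont=14.7305 → 15.2807 [stop]  node(3,2) S=110.7505 payoff=0.0000 vs cont=3.0821 → 3.0821 [wait]  node(3,3) S=138.3775 payoff=0.0000 vs cont=0.0000 → 0.0000 [wait]  ⇒ S*(3)=88.6393
t_2: node(2,0) S=79.2987 payoff=24.6213 vs cont=22.9885 → 24.6213 [stop]  node(2,1) S=99.0800 payoff=4.8400 vs cont=8.5122 → 8.5122 [wait]  node(2,2) S=123.7957 payoff=0.0000 vs cont=1.3842 → 1.3842 [wait]  ⇒ S*(2)=79.2987
t_1: node(1,0) S=88.6393 payoff=15.2807 vs cont=15.6132 → 15.6132 [wait]  node(1,1) S=110.7505 payoff=0.0000 vs cont=4.5637 → 4.5637 [wait]  ⇒ S*(1)=-
t_0: node(0,0) S=99.0800 payoff=4.8400 vs cont=9.4545 → 9.4545 [wait]  ⇒ S*(0)=-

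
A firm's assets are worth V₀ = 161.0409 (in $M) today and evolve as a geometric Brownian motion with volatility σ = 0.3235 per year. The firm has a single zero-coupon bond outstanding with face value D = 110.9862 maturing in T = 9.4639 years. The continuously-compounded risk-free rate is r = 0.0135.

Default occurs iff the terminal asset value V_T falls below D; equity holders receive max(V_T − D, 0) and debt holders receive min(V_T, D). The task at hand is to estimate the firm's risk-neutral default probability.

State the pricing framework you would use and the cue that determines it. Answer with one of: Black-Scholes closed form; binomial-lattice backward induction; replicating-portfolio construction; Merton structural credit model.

framework: Merton structural credit model

Key observation: with the firm-asset dynamics (V₀ = 161.0409) and a single zero-coupon liability of face 110.9862 given, debt value, spread, and default probability all derive from the option view of the balance sheet.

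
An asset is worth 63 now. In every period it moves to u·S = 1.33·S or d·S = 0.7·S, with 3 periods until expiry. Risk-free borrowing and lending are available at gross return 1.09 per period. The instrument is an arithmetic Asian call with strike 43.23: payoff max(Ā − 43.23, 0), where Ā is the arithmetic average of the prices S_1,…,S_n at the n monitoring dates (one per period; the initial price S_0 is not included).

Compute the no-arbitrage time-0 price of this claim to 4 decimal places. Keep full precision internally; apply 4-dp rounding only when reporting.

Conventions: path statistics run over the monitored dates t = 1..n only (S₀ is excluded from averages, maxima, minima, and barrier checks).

price = 25.3470

With p* = (R−d)/(u−d) = 0.6190, sum probability × payoff across the paths and divide by R^3.
Enumerate all 2^3 = 8 price paths (U = up ×1.33, D = down ×0.7); each path with k up-moves has probability p*^k·(1−p*)^(3−k).
DDD: Ā=32.1930, payoff=0.0000, prob=0.055286
UDD: Ā=61.1667, payoff=17.9367, prob=0.089839
DUD: Ā=47.9367, payoff=4.7067, prob=0.089839
UUD: Ā=91.0797, payoff=47.8497, prob=0.145989
DDU: Ā=38.6757, payoff=0.0000, prob=0.089839
UDU: Ā=73.4838, payoff=30.2538, prob=0.145989
DUU: Ā=60.2538, payoff=17.0238, prob=0.145989
UUU: Ā=114.4823, payoff=71.2523, prob=0.237231
Price = Σ prob·payoff / R^3 = 32.825050 / 1.295029 = 25.3470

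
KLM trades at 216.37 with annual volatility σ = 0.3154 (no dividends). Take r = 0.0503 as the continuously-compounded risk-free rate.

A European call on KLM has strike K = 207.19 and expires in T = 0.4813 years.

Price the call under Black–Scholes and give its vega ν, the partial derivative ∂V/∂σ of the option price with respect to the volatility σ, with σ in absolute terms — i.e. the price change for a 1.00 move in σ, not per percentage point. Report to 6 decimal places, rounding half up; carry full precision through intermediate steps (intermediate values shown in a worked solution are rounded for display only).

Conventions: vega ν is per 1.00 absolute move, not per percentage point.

σ√T = 0.3154·√0.4813 = 0.218811
d₁ = (ln(S/K) + (r+σ²/2)T) / (σ√T) = (ln(216.37/207.19) + (0.0503+0.3154²/2)·0.4813) / 0.218811 = (0.043354 + 0.048149) / 0.218811 = 0.418179
d₂ = d₁ − σ√T = 0.418179 − 0.218811 = 0.199368
e^{−rT} = 0.976081
N(d₁) = 0.662092,  N(d₂) = 0.579012
Call price V = S·N(d₁) − K·e^{−rT}·N(d₂) = 143.256806 − 117.096159 = 26.160647
φ(d₁) = (1/√(2π))·e^{−d₁²/2} = 0.365542
ν = S·φ(d₁)·√T = 54.870856

price = 26.160647
ν = 54.870856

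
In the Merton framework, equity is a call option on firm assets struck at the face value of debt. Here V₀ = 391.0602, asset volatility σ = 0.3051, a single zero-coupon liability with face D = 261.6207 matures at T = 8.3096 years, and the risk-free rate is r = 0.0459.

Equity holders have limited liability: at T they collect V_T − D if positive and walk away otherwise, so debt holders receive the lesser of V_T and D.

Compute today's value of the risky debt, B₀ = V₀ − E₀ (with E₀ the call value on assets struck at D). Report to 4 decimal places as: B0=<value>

B0=156.2695

Equity is a call on the firm's assets struck at D = 261.6207:
d₁ = [ln(V₀/D) + (r + σ²/2)T] / (σ√T)
   = [ln(391.0602/261.6207) + (0.0459 + 0.5·0.3051²)·8.3096] / (0.3051·√8.3096)
   = [0.401966 + 0.768164] / 0.879493 = 1.330460
d₂ = d₁ − σ√T = 1.330460 − 0.879493 = 0.450968
N(d₁) = 0.908317,  N(d₂) = 0.673994,  e^(−rT) = 0.682897
E₀ = V₀·N(d₁) − D·e^(−rT)·N(d₂)
   = 391.0602·0.908317 − 261.6207·0.682897·0.673994 = 234.790749
B₀ = V₀ − E₀ = 391.0602 − 234.790749 = 156.269451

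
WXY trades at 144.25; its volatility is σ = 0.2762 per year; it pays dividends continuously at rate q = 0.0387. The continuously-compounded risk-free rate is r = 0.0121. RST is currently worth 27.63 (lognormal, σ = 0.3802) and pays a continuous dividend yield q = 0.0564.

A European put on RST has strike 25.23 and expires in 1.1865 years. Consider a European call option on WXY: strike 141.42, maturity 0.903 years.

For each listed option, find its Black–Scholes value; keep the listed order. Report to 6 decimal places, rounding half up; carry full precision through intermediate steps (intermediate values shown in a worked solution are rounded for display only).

[RST put K=25.23]
σ√T = 0.3802·√1.1865 = 0.414139
d₁ = (ln(S/K) + (r−q+σ²/2)T) / (σ√T) = (ln(27.63/25.23) + (0.0121−0.0564+0.3802²/2)·1.1865) / 0.414139 = (0.090868 + 0.033194) / 0.414139 = 0.299566
d₂ = d₁ − σ√T = 0.299566 − 0.414139 = -0.114573
e^{−rT} = 0.985746
e^{−qT} = 0.935271
N(−d₁) = 0.382254,  N(−d₂) = 0.545608
price = K·e^{−rT}·N(−d₂) − S·e^{−qT}·N(−d₁) = 13.569476 − 9.878037 = 3.691439
[WXY call K=141.42]
σ√T = 0.2762·√0.903 = 0.262463
d₁ = (ln(S/K) + (r−q+σ²/2)T) / (σ√T) = (ln(144.25/141.42) + (0.0121−0.0387+0.2762²/2)·0.903) / 0.262463 = (0.019814 + 0.010424) / 0.262463 = 0.115206
d₂ = d₁ − σ√T = 0.115206 − 0.262463 = -0.147257
e^{−rT} = 0.989133
e^{−qT} = 0.965657
N(d₁) = 0.545859,  N(d₂) = 0.441465
price = S·e^{−qT}·N(d₁) − K·e^{−rT}·N(d₂) = 76.036029 − 61.753497 = 14.282532

price(RST put K=25.23) = 3.691439
price(WXY call K=141.42) = 14.282532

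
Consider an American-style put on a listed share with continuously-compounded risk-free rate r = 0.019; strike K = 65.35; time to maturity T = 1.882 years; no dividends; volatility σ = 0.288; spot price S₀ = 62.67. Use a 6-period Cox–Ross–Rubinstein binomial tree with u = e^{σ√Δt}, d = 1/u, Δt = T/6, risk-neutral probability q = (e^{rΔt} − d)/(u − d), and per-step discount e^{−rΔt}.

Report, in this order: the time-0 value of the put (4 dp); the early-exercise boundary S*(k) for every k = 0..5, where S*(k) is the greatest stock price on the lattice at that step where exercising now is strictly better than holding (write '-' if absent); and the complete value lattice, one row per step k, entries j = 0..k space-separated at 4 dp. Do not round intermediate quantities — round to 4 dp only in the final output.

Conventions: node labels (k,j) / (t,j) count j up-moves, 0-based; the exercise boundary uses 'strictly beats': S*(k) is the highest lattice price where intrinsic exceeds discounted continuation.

Δt=0.31367  u=1.17503  d=0.85104  q=0.47821  discount=0.99406
step 6 (expiry): payoffs max(K−S,0) = 41.5401 32.4756 19.9601 2.6800 0.0000 0.0000 0.0000
step 5: (k=5,j=0): S=27.9774, K−S=37.3726, hold=36.9843 ⇒ V=37.3726 exercise | (k=5,j=1): S=38.6285, K−S=26.7215, hold=26.3332 ⇒ V=26.7215 exercise | (k=5,j=2): S=53.3346, K−S=12.0154, hold=11.6271 ⇒ V=12.0154 exercise | (k=5,j=3): S=73.6394, K−S=0.0000, hold=1.3901 ⇒ V=1.3901 continue | (k=5,j=4): S=101.6743, K−S=0.0000, hold=0.0000 ⇒ V=0.0000 continue | (k=5,j=5): S=140.3822, K−S=0.0000, hold=0.0000 ⇒ V=0.0000 continue  boundary S*=53.3346
step 4: (k=4,j=0): S=32.8744, K−S=32.4756, hold=32.0873 ⇒ V=32.4756 exercise | (k=4,j=1): S=45.3899, K−S=19.9601, hold=19.5718 ⇒ V=19.9601 exercise | (k=4,j=2): S=62.6700, K−S=2.6800, hold=6.8930 ⇒ V=6.8930 continue | (k=4,j=3): S=86.5288, K−S=0.0000, hold=0.7210 ⇒ V=0.7210 continue | (k=4,j=4): S=119.4707, K−S=0.0000, hold=0.0000 ⇒ V=0.0000 continue  boundary S*=45.3899
step 3: (k=3,j=0): S=38.6285, K−S=26.7215, hold=26.3332 ⇒ V=26.7215 exercise | (k=3,j=1): S=53.3346, K−S=12.0154, hold=13.6298 ⇒ V=13.6298 continue | (k=3,j=2): S=73.6394, K−S=0.0000, hold=3.9181 ⇒ V=3.9181 continue | (k=3,j=3): S=101.6743, K−S=0.0000, hold=0.3740 ⇒ V=0.3740 continue  boundary S*=38.6285
step 2: (k=2,j=0): S=45.3899, K−S=19.9601, hold=20.3393 ⇒ V=20.3393 continue | (k=2,j=1): S=62.6700, K−S=2.6800, hold=8.9322 ⇒ V=8.9322 continue | (k=2,j=2): S=86.5288, K−S=0.0000, hold=2.2100 ⇒ V=2.2100 continue  boundary S*=-
step 1: (k=1,j=0): S=53.3346, K−S=12.0154, hold=14.7958 ⇒ V=14.7958 continue | (k=1,j=1): S=73.6394, K−S=0.0000, hold=5.6836 ⇒ V=5.6836 continue  boundary S*=-
step 0: (k=0,j=0): S=62.6700, K−S=2.6800, hold=10.3762 ⇒ V=10.3762 continue  boundary S*=-

price = 10.3762
boundary = - - - 38.6285 45.3899 53.3346
tree:
10.3762
14.7958 5.6836
20.3393 8.9322 2.2100
26.7215 13.6298 3.9181 0.3740
32.4756 19.9601 6.8930 0.7210 0.0000
37.3726 26.7215 12.0154 1.3901 0.0000 0.0000
41.5401 32.4756 19.9601 2.6800 0.0000 0.0000 0.0000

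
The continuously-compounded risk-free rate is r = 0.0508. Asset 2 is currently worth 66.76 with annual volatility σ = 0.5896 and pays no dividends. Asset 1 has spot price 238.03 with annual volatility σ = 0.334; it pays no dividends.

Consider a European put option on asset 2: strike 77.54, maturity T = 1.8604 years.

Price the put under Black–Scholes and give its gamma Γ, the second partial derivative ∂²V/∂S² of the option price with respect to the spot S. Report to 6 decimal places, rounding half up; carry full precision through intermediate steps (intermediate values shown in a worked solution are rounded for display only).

price = 23.388068
Γ = 0.007029

σ√T = 0.5896·√1.8604 = 0.804194
d₁ = (ln(S/K) + (r+σ²/2)T) / (σ√T) = (ln(66.76/77.54) + (0.0508+0.5896²/2)·1.8604) / 0.804194 = (-0.149690 + 0.417872) / 0.804194 = 0.333480
d₂ = d₁ − σ√T = 0.333480 − 0.804194 = -0.470714
e^{−rT} = 0.909820
N(−d₁) = 0.369386,  N(−d₂) = 0.681078
Put price V = K·e^{−rT}·N(−d₂) − S·N(−d₁) = 48.048286 − 24.660218 = 23.388068
φ(d₁) = (1/√(2π))·e^{−d₁²/2} = 0.377365
Γ = φ(d₁) / (S·σ·√T) = 0.007029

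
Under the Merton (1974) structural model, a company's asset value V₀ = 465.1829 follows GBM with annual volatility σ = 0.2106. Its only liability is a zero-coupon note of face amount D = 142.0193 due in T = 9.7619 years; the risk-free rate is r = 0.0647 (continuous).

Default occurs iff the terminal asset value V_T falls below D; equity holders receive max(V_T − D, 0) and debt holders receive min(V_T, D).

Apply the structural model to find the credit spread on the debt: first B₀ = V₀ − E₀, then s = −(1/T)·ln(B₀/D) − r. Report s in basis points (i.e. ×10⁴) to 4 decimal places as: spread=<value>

spread=1.3768

With assets at 465.1829 and a single debt payment of 142.0193 at 9.7619 years:
d₁ = [ln(V₀/D) + (r + σ²/2)T] / (σ√T)
   = [ln(465.1829/142.0193) + (0.0647 + 0.5·0.2106²)·9.7619] / (0.2106·√9.7619)
   = [1.186468 + 0.848077] / 0.657999 = 3.092015
d₂ = d₁ − σ√T = 3.092015 − 0.657999 = 2.434016
N(d₁) = 0.999006,  N(d₂) = 0.992534,  e^(−rT) = 0.531743
E₀ = V₀·N(d₁) − D·e^(−rT)·N(d₂)
   = 465.1829·0.999006 − 142.0193·0.531743·0.992534 = 389.766558
B₀ = V₀ − E₀ = 465.1829 − 389.766558 = 75.416342
spread = −(1/T)·ln(B₀/D) − r = −(1/9.7619)·ln(75.416342/142.0193) − 0.0647 = 0.00013768
in basis points: 0.00013768 × 10⁴ = 1.3768 bp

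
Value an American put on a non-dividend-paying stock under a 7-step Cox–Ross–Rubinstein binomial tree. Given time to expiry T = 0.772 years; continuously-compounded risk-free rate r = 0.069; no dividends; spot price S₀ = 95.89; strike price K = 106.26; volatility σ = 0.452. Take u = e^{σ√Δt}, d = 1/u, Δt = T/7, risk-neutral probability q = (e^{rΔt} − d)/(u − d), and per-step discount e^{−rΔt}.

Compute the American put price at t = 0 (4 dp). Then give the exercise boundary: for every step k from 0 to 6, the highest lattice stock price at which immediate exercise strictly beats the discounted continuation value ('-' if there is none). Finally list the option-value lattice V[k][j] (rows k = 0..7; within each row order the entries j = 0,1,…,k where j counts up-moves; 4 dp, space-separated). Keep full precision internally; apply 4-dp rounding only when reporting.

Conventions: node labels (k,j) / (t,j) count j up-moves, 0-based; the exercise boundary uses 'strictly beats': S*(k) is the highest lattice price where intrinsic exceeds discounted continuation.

price = 18.8535
boundary = - - 71.0220 61.1227 71.0220 61.1227 71.0220
tree:
18.8535
26.2532 11.3818
35.2380 17.2336 5.4178
45.1373 25.1904 9.1516 1.5835
53.6568 35.2380 15.0386 3.1158 0.0000
60.9888 45.1373 23.7496 6.1307 0.0000 0.0000
67.2988 53.6568 35.2380 12.0629 0.0000 0.0000 0.0000
72.7294 60.9888 45.1373 23.7355 0.0000 0.0000 0.0000 0.0000

params: Δt=0.11029 u=1.16196 d=0.86062 q=0.48789 e^(-rΔt)=0.99242
t_7 payoffs: 72.7294 60.9888 45.1373 23.7355 0.0000 0.0000 0.0000 0.0000
t_6: node(6,0) S=38.9612 payoff=67.2988 vs cont=66.4933 → 67.2988 [stop]  node(6,1) S=52.6032 payoff=53.6568 vs cont=52.8512 → 53.6568 [stop]  node(6,2) S=71.0220 payoff=35.2380 vs cont=34.4325 → 35.2380 [stop]  node(6,3) S=95.8900 payoff=10.3700 vs cont=12.0629 → 12.0629 [wait]  node(6,4) S=129.4654 payoff=0.0000 vs cont=0.0000 → 0.0000 [wait]  node(6,5) S=174.7971 payoff=0.0000 vs cont=0.0000 → 0.0000 [wait]  node(6,6) S=236.0014 payoff=0.0000 vs cont=0.0000 → 0.0000 [wait]  ⇒ S*(6)=71.0220
t_5: node(5,0) S=45.2712 payoff=60.9888 vs cont=60.1832 → 60.9888 [stop]  node(5,1) S=61.1227 payoff=45.1373 vs cont=44.3317 → 45.1373 [stop]  node(5,2) S=82.5245 payoff=23.7355 vs cont=23.7496 → 23.7496 [wait]  node(5,3) S=111.4201 payoff=0.0000 vs cont=6.1307 → 6.1307 [wait]  node(5,4) S=150.4333 payoff=0.0000 vs cont=0.0000 → 0.0000 [wait]  node(5,5) S=203.1068 payoff=0.0000 vs cont=0.0000 → 0.0000 [wait]  ⇒ S*(5)=61.1227
t_4: node(4,0) S=52.6032 payoff=53.6568 vs cont=52.8512 → 53.6568 [stop]  node(4,1) S=71.0220 payoff=35.2380 vs cont=34.4393 → 35.2380 [stop]  node(4,2) S=95.8900 payoff=10.3700 vs cont=15.0386 → 15.0386 [wait]  node(4,3) S=129.4654 payoff=0.0000 vs cont=3.1158 → 3.1158 [wait]  node(4,4) S=174.7971 payoff=0.0000 vs cont=0.0000 → 0.0000 [wait]  ⇒ S*(4)=71.0220
t_3: node(3,0) S=61.1227 payoff=45.1373 vs cont=44.3317 → 45.1373 [stop]  node(3,1) S=82.5245 payoff=23.7355 vs cont=25.1904 → 25.1904 [wait]  node(3,2) S=111.4201 payoff=0.0000 vs cont=9.1516 → 9.1516 [wait]  node(3,3) S=150.4333 payoff=0.0000 vs cont=1.5835 → 1.5835 [wait]  ⇒ S*(3)=61.1227
t_2: node(2,0) S=71.0220 payoff=35.2380 vs cont=35.1369 → 35.2380 [stop]  node(2,1) S=95.8900 payoff=10.3700 vs cont=17.2336 → 17.2336 [wait]  node(2,2) S=129.4654 payoff=0.0000 vs cont=5.4178 → 5.4178 [wait]  ⇒ S*(2)=71.0220
t_1: node(1,0) S=82.5245 payoff=23.7355 vs cont=26.2532 → 26.2532 [wait]  node(1,1) S=111.4201 payoff=0.0000 vs cont=11.3818 → 11.3818 [wait]  ⇒ S*(1)=-
t_0: node(0,0) S=95.8900 payoff=10.3700 vs cont=18.8535 → 18.8535 [wait]  ⇒ S*(0)=-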